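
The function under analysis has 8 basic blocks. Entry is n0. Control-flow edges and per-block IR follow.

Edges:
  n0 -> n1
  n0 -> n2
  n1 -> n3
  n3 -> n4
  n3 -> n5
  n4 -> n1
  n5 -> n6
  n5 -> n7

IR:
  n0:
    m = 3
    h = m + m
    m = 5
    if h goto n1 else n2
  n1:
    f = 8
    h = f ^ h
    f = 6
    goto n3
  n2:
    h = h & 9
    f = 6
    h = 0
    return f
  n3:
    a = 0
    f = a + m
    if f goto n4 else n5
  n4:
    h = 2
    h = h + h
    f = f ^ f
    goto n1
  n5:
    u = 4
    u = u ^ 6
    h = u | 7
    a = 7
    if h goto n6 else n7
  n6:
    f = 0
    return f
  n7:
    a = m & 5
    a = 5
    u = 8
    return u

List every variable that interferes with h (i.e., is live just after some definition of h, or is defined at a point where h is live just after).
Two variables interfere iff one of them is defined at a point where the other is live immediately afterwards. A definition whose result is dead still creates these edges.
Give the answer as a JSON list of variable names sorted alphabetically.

Per-block:
  n0: {h,m} / ∅
  n1: {f,h} / {h}
  n2: {f,h} / {h}
  n3: {a,f} / {m}
  n4: {f,h} / {f}
  n5: {a,h,u} / ∅
  n6: {f} / ∅
  n7: {a,u} / {m}

Live sets:
  n0 li=∅ lo={h,m}
  n1 li={h,m} lo={m}
  n2 li={h} lo=∅
  n3 li={m} lo={f,m}
  n4 li={f,m} lo={h,m}
  n5 li={m} lo={m}
  n6 li=∅ lo=∅
  n7 li={m} lo=∅

Interfere edges:
  a — {h,m}
  f — {h,m}
  h — {a,f,m}
  m — {a,f,h,u}
  u — {m}

N(h) = ["a", "f", "m"]

Answer: ["a", "f", "m"]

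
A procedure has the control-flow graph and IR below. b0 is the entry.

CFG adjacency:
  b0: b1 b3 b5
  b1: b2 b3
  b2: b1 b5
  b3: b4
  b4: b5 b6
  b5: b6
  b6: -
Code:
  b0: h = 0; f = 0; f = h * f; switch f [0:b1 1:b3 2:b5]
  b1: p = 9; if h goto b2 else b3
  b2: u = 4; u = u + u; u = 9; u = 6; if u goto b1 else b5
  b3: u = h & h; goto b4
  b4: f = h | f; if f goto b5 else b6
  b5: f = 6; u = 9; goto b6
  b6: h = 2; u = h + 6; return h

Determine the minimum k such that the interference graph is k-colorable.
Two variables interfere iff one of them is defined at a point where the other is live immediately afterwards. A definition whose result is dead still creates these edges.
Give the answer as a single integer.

Answer: 3

Analysis:
def/use:
  b0: def={f,h} ue=∅
  b1: def={p} ue={h}
  b2: def={u} ue=∅
  b3: def={u} ue={h}
  b4: def={f} ue={f,h}
  b5: def={f,u} ue=∅
  b6: def={h,u} ue=∅

Liveness:
  b0 li=∅ lo={f,h}
  b1 li={f,h} lo={f,h}
  b2 li={f,h} lo={f,h}
  b3 li={f,h} lo={f,h}
  b4 li={f,h} lo=∅
  b5 li=∅ lo=∅
  b6 li=∅ lo=∅

Interference:
  f: {h,p,u}
  h: {f,p,u}
  p: {f,h}
  u: {f,h}

Colouring:
  clique {f,h,p} ⇒ need ≥ 3
  3-colouring: c0={f}  c1={h}  c2={p,u}
  χ = 3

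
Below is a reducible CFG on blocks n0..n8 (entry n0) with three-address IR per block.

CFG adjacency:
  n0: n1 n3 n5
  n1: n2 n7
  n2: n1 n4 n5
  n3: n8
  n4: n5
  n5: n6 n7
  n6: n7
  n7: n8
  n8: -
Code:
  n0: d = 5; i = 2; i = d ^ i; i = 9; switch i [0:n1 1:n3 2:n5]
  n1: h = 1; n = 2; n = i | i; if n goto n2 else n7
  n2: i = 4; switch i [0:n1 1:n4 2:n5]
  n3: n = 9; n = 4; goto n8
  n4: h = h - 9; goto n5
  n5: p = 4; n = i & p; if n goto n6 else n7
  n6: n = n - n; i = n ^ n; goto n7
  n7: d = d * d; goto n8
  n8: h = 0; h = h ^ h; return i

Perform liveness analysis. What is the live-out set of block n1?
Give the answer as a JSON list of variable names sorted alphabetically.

Block summaries:
  n0: def={d,i} ue=∅
  n1: def={h,n} ue={i}
  n2: def={i} ue=∅
  n3: def={n} ue=∅
  n4: def={h} ue={h}
  n5: def={n,p} ue={i}
  n6: def={i,n} ue={n}
  n7: def={d} ue={d}
  n8: def={h} ue={i}

Live sets:
  n0: in=∅ out={d,i}
  n1: in={d,i} out={d,h,i}
  n2: in={d,h} out={d,h,i}
  n3: in={i} out={i}
  n4: in={d,h,i} out={d,i}
  n5: in={d,i} out={d,i,n}
  n6: in={d,n} out={d,i}
  n7: in={d,i} out={i}
  n8: in={i} out=∅

live-out(n1) = ["d", "h", "i"]

Answer: ["d", "h", "i"]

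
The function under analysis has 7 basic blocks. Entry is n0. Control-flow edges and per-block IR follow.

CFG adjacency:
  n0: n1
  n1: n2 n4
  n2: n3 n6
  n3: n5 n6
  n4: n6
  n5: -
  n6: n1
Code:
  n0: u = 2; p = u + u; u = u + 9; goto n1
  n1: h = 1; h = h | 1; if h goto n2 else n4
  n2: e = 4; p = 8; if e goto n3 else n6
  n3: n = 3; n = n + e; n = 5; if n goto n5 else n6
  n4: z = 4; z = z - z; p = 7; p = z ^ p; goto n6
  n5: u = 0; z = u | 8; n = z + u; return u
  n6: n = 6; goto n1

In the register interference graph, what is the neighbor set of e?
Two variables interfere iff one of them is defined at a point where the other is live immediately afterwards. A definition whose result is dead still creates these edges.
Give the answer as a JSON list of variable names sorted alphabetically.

Block summaries:
  n0 def {p,u} use ∅
  n1 def {h} use ∅
  n2 def {e,p} use ∅
  n3 def {n} use {e}
  n4 def {p,z} use ∅
  n5 def {n,u,z} use ∅
  n6 def {n} use ∅

Backward fixpoint:
  n0 li=∅ lo=∅
  n1 li=∅ lo=∅
  n2 li=∅ lo={e}
  n3 li={e} lo=∅
  n4 li=∅ lo=∅
  n5 li=∅ lo=∅
  n6 li=∅ lo=∅

Interfere edges:
  e↔{n,p}
  h↔∅
  n↔{e,u}
  p↔{e,u,z}
  u↔{n,p,z}
  z↔{p,u}

N(e) = ["n", "p"]

Answer: ["n", "p"]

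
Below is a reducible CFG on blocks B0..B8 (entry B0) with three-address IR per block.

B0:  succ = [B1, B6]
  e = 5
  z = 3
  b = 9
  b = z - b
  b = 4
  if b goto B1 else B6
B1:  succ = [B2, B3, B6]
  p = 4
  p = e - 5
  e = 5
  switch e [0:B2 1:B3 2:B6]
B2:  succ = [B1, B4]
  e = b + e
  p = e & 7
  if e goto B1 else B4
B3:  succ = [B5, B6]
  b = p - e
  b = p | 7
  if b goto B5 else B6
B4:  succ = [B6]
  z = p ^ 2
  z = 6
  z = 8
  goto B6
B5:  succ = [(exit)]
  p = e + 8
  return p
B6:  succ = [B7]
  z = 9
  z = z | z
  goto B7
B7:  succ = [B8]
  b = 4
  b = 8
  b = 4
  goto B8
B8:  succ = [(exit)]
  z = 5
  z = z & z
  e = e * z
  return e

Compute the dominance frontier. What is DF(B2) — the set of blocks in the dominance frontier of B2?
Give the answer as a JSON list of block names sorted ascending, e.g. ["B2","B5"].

idom tree: B1←B0 B2←B1 B3←B1 B4←B2 B5←B3 B6←B0 B7←B6 B8←B7
Dom∩ at merges:
  B1: preds {B0,B2}: {B0} ∩ {B0,B1,B2} = {B0}; idom=B0
  B6: preds {B0,B1,B3,B4}: {B0} ∩ {B0,B1} ∩ {B0,B1,B3} ∩ {B0,B1,B2,B4} = {B0}; idom=B0

DF walk-up:
  B1←B0: walk · to B0
  B1←B2: walk B2→B1 to B0
  B6←B0: walk · to B0
  B6←B1: walk B1 to B0
  B6←B3: walk B3→B1 to B0
  B6←B4: walk B4→B2→B1 to B0
  B0 → ∅
  B1 → {B1,B6}
  B2 → {B1,B6}
  B3 → {B6}
  B4 → {B6}
  B5 → ∅
  B6 → ∅
  B7 → ∅
  B8 → ∅

DF(B2) = ["B1", "B6"]

Answer: ["B1", "B6"]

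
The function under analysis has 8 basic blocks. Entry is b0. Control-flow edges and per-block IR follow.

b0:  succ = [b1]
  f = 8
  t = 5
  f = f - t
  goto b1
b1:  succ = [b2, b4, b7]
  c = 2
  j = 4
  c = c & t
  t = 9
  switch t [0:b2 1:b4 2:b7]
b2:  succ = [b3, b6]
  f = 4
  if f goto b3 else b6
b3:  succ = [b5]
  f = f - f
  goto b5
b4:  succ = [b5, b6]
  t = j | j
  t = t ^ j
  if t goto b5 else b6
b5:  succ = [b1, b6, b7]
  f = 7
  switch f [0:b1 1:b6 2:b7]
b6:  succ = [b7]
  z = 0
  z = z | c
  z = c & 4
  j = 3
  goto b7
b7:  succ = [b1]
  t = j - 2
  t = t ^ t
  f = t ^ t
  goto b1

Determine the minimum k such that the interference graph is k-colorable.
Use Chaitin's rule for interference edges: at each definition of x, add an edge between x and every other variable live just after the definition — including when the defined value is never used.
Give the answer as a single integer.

Block summaries:
  b0: {f,t} / ∅
  b1: {c,j,t} / {t}
  b2: {f} / ∅
  b3: {f} / {f}
  b4: {t} / {j}
  b5: {f} / ∅
  b6: {j,z} / {c}
  b7: {f,t} / {j}

Live sets:
  live b0: ∅→{t}
  live b1: {t}→{c,j,t}
  live b2: {c,j,t}→{c,f,j,t}
  live b3: {c,f,j,t}→{c,j,t}
  live b4: {c,j}→{c,j,t}
  live b5: {c,j,t}→{c,j,t}
  live b6: {c}→{j}
  live b7: {j}→{t}

Interfere edges:
  c: {f,j,t,z}
  f: {c,j,t}
  j: {c,f,t}
  t: {c,f,j}
  z: {c}

Colouring:
  lower bound: {c,f,j,t} mutually conflict ⇒ χ ≥ 4
  4-colouring: r0={c}  r1={f,z}  r2={j}  r3={t}
  χ = 4

Answer: 4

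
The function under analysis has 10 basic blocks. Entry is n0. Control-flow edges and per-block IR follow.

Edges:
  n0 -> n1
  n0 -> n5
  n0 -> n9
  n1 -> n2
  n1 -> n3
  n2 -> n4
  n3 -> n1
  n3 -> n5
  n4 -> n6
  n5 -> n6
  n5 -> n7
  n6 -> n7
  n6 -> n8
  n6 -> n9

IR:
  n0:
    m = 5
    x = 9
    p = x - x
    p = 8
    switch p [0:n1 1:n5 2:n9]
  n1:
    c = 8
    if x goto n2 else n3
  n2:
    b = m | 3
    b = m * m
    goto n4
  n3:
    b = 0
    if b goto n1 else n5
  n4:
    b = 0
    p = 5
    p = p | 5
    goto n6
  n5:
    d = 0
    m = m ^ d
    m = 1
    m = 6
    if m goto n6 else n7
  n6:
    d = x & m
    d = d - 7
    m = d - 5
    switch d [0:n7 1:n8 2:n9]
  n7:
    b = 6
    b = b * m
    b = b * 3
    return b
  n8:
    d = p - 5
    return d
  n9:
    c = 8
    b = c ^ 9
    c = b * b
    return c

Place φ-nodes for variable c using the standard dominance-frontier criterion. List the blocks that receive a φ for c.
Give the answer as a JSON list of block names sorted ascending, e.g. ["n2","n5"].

idom tree: n1←n0 n2←n1 n3←n1 n4←n2 n5←n0 n6←n0 n7←n0 n8←n6 n9←n0
Join-block Dom:
  n1: preds {n0,n3}: {n0} ∩ {n0,n1,n3} = {n0}; idom=n0
  n5: preds {n0,n3}: {n0} ∩ {n0,n1,n3} = {n0}; idom=n0
  n6: preds {n4,n5}: {n0,n1,n2,n4} ∩ {n0,n5} = {n0}; idom=n0
  n7: preds {n5,n6}: {n0,n5} ∩ {n0,n6} = {n0}; idom=n0
  n9: preds {n0,n6}: {n0} ∩ {n0,n6} = {n0}; idom=n0

DF walk-up:
  n1←n0: walk · to n0
  n1←n3: walk n3→n1 to n0
  n5←n0: walk · to n0
  n5←n3: walk n3→n1 to n0
  n6←n4: walk n4→n2→n1 to n0
  n6←n5: walk n5 to n0
  n7←n5: walk n5 to n0
  n7←n6: walk n6 to n0
  n9←n0: walk · to n0
  n9←n6: walk n6 to n0
  DF(n0)=∅
  DF(n1)={n1,n5,n6}
  DF(n2)={n6}
  DF(n3)={n1,n5}
  DF(n4)={n6}
  DF(n5)={n6,n7}
  DF(n6)={n7,n9}
  DF(n7)=∅
  DF(n8)=∅
  DF(n9)=∅

φ for c: defs {n1,n9}
  DF⁺ = {n1,n5,n6,n7,n9}

Answer: ["n1", "n5", "n6", "n7", "n9"]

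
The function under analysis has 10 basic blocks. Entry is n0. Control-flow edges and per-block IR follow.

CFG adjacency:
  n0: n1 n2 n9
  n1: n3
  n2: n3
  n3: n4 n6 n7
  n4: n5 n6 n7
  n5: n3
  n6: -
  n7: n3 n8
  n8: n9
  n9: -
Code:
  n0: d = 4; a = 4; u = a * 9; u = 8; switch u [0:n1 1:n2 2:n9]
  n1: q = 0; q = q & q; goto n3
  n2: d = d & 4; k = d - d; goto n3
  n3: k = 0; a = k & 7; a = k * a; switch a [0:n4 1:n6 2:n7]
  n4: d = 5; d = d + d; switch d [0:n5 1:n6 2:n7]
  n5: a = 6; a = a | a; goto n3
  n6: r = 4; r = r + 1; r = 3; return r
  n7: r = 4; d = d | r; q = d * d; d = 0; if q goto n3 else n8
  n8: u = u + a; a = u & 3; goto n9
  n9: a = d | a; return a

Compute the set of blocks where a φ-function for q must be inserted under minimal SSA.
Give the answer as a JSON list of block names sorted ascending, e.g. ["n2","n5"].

idom tree: n1←n0 n2←n0 n3←n0 n4←n3 n5←n4 n6←n3 n7←n3 n8←n7 n9←n0
Dom at joins:
  n3: preds {n1,n2,n5,n7}: {n0,n1} ∩ {n0,n2} ∩ {n0,n3,n4,n5} ∩ {n0,n3,n7} = {n0}; idom=n0
  n6: preds {n3,n4}: {n0,n3} ∩ {n0,n3,n4} = {n0,n3}; idom=n3
  n7: preds {n3,n4}: {n0,n3} ∩ {n0,n3,n4} = {n0,n3}; idom=n3
  n9: preds {n0,n8}: {n0} ∩ {n0,n3,n7,n8} = {n0}; idom=n0

DF walk-up:
  n3←n1: walk n1 to n0
  n3←n2: walk n2 to n0
  n3←n5: walk n5→n4→n3 to n0
  n3←n7: walk n7→n3 to n0
  n6←n3: walk · to n3
  n6←n4: walk n4 to n3
  n7←n3: walk · to n3
  n7←n4: walk n4 to n3
  n9←n0: walk · to n0
  n9←n8: walk n8→n7→n3 to n0
  n0 → ∅
  n1 → {n3}
  n2 → {n3}
  n3 → {n3,n9}
  n4 → {n3,n6,n7}
  n5 → {n3}
  n6 → ∅
  n7 → {n3,n9}
  n8 → {n9}
  n9 → ∅

φ for q: defs {n1,n7}
  DF⁺ = {n3,n9}

Answer: ["n3", "n9"]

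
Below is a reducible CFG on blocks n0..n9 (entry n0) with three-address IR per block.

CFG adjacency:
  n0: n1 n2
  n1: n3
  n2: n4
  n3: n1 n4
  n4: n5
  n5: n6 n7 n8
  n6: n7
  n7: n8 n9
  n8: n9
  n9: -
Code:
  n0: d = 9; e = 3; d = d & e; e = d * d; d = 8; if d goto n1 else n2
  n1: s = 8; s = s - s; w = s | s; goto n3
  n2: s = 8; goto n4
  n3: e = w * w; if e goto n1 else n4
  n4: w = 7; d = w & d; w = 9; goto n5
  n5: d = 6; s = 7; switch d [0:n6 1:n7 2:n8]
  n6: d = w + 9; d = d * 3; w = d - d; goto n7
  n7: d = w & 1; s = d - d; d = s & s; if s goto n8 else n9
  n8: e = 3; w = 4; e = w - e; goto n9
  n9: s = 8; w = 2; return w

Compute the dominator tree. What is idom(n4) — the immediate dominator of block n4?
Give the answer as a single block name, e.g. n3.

Answer: n0

Analysis:
idom tree: n1←n0 n2←n0 n3←n1 n4←n0 n5←n4 n6←n5 n7←n5 n8←n5 n9←n5
Dom∩ at merges:
  n1: preds {n0,n3}: {n0} ∩ {n0,n1,n3} = {n0}; idom=n0
  n4: preds {n2,n3}: {n0,n2} ∩ {n0,n1,n3} = {n0}; idom=n0
  n7: preds {n5,n6}: {n0,n4,n5} ∩ {n0,n4,n5,n6} = {n0,n4,n5}; idom=n5
  n8: preds {n5,n7}: {n0,n4,n5} ∩ {n0,n4,n5,n7} = {n0,n4,n5}; idom=n5
  n9: preds {n7,n8}: {n0,n4,n5,n7} ∩ {n0,n4,n5,n8} = {n0,n4,n5}; idom=n5

idom(n4) = n0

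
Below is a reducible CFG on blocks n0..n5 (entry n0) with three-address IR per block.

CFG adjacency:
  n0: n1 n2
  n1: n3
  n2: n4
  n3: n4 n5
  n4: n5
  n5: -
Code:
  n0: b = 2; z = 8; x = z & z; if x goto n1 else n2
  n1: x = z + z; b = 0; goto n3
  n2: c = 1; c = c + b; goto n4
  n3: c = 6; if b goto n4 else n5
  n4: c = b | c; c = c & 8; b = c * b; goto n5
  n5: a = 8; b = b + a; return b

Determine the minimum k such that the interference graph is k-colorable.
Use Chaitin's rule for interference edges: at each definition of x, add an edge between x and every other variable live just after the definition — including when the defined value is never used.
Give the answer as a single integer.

Answer: 3

Analysis:
Per-block:
  n0: def={b,x,z} ue=∅
  n1: def={b,x} ue={z}
  n2: def={c} ue={b}
  n3: def={c} ue={b}
  n4: def={b,c} ue={b,c}
  n5: def={a,b} ue={b}

Live sets:
  live n0: ∅→{b,z}
  live n1: {z}→{b}
  live n2: {b}→{b,c}
  live n3: {b}→{b,c}
  live n4: {b,c}→{b}
  live n5: {b}→∅

Interfere edges:
  a — {b}
  b — {a,c,x,z}
  c — {b}
  x — {b,z}
  z — {b,x}

Chromatic number:
  clique {b,x,z} ⇒ need ≥ 3
  3-colouring: c0={b}  c1={a,c,x}  c2={z}
  χ = 3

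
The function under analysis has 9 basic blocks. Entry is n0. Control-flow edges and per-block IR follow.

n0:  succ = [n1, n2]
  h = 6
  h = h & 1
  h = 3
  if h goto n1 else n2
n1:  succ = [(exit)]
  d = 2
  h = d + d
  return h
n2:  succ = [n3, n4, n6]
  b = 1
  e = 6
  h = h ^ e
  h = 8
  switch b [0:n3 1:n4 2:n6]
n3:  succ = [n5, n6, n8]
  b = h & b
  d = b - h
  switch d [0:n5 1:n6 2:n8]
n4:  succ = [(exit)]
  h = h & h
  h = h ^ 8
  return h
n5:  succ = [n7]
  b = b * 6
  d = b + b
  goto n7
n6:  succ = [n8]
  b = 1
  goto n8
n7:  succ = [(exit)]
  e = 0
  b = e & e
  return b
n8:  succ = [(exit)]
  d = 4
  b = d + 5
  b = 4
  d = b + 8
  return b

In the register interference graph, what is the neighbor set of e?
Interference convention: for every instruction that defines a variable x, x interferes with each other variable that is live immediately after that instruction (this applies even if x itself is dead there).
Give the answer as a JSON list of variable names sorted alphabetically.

Block summaries:
  n0: {h} / ∅
  n1: {d,h} / ∅
  n2: {b,e,h} / {h}
  n3: {b,d} / {b,h}
  n4: {h} / {h}
  n5: {b,d} / {b}
  n6: {b} / ∅
  n7: {b,e} / ∅
  n8: {b,d} / ∅

Live sets:
  n0: in=∅ out={h}
  n1: in=∅ out=∅
  n2: in={h} out={b,h}
  n3: in={b,h} out={b}
  n4: in={h} out=∅
  n5: in={b} out=∅
  n6: in=∅ out=∅
  n7: in=∅ out=∅
  n8: in=∅ out=∅

Interfere edges:
  b — {d,e,h}
  d — {b}
  e — {b,h}
  h — {b,e}

N(e) = ["b", "h"]

Answer: ["b", "h"]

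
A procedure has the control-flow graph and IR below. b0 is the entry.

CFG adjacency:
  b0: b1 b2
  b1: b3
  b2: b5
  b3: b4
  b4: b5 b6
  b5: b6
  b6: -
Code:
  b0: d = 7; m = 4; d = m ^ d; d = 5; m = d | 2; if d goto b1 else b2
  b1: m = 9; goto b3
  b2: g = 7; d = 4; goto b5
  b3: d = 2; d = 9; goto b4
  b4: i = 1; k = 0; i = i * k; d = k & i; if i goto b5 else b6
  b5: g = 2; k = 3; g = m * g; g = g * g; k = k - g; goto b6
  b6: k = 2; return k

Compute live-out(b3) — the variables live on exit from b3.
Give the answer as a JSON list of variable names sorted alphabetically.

Block summaries:
  b0: {d,m} / ∅
  b1: {m} / ∅
  b2: {d,g} / ∅
  b3: {d} / ∅
  b4: {d,i,k} / ∅
  b5: {g,k} / {m}
  b6: {k} / ∅

Live sets:
  live b0: ∅→{m}
  live b1: ∅→{m}
  live b2: {m}→{m}
  live b3: {m}→{m}
  live b4: {m}→{m}
  live b5: {m}→∅
  live b6: ∅→∅

live-out(b3) = ["m"]

Answer: ["m"]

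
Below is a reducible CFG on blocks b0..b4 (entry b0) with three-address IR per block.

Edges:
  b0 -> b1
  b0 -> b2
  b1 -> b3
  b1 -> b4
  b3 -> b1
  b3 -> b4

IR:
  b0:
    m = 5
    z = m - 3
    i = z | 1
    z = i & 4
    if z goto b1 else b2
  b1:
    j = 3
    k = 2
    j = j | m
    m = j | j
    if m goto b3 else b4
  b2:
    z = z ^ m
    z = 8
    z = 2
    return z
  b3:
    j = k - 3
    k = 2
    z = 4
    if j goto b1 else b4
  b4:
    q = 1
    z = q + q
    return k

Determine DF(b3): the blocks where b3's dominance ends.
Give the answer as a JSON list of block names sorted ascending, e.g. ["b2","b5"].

Answer: ["b1", "b4"]

Working:
idom tree: b1←b0 b2←b0 b3←b1 b4←b1
Dom∩ at merges:
  b1: preds {b0,b3}: {b0} ∩ {b0,b1,b3} = {b0}; idom=b0
  b4: preds {b1,b3}: {b0,b1} ∩ {b0,b1,b3} = {b0,b1}; idom=b1

DF walk-up:
  b1←b0: walk · to b0
  b1←b3: walk b3→b1 to b0
  b4←b1: walk · to b1
  b4←b3: walk b3 to b1
  b0: DF=∅
  b1: DF={b1}
  b2: DF=∅
  b3: DF={b1,b4}
  b4: DF=∅

DF(b3) = ["b1", "b4"]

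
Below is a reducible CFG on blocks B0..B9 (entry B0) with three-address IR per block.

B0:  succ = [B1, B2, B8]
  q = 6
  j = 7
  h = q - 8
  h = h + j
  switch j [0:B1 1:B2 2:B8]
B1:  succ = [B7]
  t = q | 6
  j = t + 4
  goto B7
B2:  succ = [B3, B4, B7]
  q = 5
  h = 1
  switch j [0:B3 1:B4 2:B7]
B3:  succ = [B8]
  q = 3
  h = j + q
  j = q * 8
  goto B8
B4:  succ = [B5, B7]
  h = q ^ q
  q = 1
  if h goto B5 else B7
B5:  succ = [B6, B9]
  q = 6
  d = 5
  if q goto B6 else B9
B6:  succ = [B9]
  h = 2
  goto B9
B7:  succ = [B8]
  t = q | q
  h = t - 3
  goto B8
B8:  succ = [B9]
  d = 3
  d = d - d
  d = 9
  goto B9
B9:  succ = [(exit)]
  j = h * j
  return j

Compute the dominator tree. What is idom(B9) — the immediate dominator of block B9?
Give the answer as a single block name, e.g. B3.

idom tree: B1←B0 B2←B0 B3←B2 B4←B2 B5←B4 B6←B5 B7←B0 B8←B0 B9←B0
Dom at joins:
  B7: preds {B1,B2,B4}: {B0,B1} ∩ {B0,B2} ∩ {B0,B2,B4} = {B0}; idom=B0
  B8: preds {B0,B3,B7}: {B0} ∩ {B0,B2,B3} ∩ {B0,B7} = {B0}; idom=B0
  B9: preds {B5,B6,B8}: {B0,B2,B4,B5} ∩ {B0,B2,B4,B5,B6} ∩ {B0,B8} = {B0}; idom=B0

idom(B9) = B0

Answer: B0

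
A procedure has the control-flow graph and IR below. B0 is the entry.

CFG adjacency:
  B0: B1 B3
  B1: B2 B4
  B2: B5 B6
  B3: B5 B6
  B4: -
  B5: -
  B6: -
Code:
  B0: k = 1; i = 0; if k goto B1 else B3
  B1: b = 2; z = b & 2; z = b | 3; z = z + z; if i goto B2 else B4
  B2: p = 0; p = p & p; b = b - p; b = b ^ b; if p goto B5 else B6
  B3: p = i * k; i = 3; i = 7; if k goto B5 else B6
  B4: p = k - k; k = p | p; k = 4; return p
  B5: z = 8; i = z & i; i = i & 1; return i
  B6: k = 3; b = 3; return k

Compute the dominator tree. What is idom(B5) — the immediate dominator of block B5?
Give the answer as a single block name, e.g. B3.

Answer: B0

Working:
idom tree: B1←B0 B2←B1 B3←B0 B4←B1 B5←B0 B6←B0
Dom at joins:
  B5: preds {B2,B3}: {B0,B1,B2} ∩ {B0,B3} = {B0}; idom=B0
  B6: preds {B2,B3}: {B0,B1,B2} ∩ {B0,B3} = {B0}; idom=B0

idom(B5) = B0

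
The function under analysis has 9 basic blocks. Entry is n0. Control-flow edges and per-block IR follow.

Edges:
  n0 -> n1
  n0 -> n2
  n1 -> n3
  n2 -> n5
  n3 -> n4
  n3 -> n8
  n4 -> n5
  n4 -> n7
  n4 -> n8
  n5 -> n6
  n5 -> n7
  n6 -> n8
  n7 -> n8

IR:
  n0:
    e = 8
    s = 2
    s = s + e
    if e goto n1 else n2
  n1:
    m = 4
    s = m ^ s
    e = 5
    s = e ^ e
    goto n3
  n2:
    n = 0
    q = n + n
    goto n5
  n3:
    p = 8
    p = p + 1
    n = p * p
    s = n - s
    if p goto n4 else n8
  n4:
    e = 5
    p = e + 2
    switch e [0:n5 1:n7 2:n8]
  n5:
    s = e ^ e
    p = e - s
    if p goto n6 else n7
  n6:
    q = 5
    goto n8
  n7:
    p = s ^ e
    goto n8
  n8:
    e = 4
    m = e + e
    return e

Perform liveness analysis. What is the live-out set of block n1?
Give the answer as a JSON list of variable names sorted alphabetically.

Answer: ["s"]

Derivation:
Per-block:
  n0: def={e,s} ue=∅
  n1: def={e,m,s} ue={s}
  n2: def={n,q} ue=∅
  n3: def={n,p,s} ue={s}
  n4: def={e,p} ue=∅
  n5: def={p,s} ue={e}
  n6: def={q} ue=∅
  n7: def={p} ue={e,s}
  n8: def={e,m} ue=∅

Live sets:
  n0: in=∅ out={e,s}
  n1: in={s} out={s}
  n2: in={e} out={e}
  n3: in={s} out={s}
  n4: in={s} out={e,s}
  n5: in={e} out={e,s}
  n6: in=∅ out=∅
  n7: in={e,s} out=∅
  n8: in=∅ out=∅

live-out(n1) = ["s"]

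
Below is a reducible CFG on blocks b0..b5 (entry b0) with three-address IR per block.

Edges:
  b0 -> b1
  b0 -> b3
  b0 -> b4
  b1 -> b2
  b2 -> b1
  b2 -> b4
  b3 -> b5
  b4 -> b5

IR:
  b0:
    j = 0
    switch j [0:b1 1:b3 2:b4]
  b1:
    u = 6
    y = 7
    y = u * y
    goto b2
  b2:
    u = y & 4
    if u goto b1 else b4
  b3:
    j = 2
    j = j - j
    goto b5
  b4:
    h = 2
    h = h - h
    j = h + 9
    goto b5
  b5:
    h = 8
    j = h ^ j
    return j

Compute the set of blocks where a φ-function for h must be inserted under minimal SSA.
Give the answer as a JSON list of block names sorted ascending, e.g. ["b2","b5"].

Answer: ["b5"]

Analysis:
idom tree: b1←b0 b2←b1 b3←b0 b4←b0 b5←b0
Join-block Dom:
  b1: preds {b0,b2}: {b0} ∩ {b0,b1,b2} = {b0}; idom=b0
  b4: preds {b0,b2}: {b0} ∩ {b0,b1,b2} = {b0}; idom=b0
  b5: preds {b3,b4}: {b0,b3} ∩ {b0,b4} = {b0}; idom=b0

DF derivation:
  join b1 pred b0: · stop@b0
  join b1 pred b2: b2→b1 stop@b0
  join b4 pred b0: · stop@b0
  join b4 pred b2: b2→b1 stop@b0
  join b5 pred b3: b3 stop@b0
  join b5 pred b4: b4 stop@b0
  b0: DF=∅
  b1: DF={b1,b4}
  b2: DF={b1,b4}
  b3: DF={b5}
  b4: DF={b5}
  b5: DF=∅

φ for h: defs {b4,b5}
  DF⁺ = {b5}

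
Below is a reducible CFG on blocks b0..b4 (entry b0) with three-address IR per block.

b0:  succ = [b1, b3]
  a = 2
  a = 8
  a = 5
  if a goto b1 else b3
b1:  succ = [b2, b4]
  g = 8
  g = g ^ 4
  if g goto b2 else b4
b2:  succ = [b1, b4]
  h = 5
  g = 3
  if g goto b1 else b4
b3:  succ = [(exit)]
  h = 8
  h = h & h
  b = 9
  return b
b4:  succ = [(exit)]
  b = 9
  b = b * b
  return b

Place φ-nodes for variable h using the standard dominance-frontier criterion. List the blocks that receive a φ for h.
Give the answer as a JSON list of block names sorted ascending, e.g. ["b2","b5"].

idom tree: b1←b0 b2←b1 b3←b0 b4←b1
Join-block Dom:
  b1: preds {b0,b2}: {b0} ∩ {b0,b1,b2} = {b0}; idom=b0
  b4: preds {b1,b2}: {b0,b1} ∩ {b0,b1,b2} = {b0,b1}; idom=b1

DF walk-up:
  b1←b0: walk · to b0
  b1←b2: walk b2→b1 to b0
  b4←b1: walk · to b1
  b4←b2: walk b2 to b1
  b0: DF=∅
  b1: DF={b1}
  b2: DF={b1,b4}
  b3: DF=∅
  b4: DF=∅

φ for h: defs {b2,b3}
  DF⁺ = {b1,b4}

Answer: ["b1", "b4"]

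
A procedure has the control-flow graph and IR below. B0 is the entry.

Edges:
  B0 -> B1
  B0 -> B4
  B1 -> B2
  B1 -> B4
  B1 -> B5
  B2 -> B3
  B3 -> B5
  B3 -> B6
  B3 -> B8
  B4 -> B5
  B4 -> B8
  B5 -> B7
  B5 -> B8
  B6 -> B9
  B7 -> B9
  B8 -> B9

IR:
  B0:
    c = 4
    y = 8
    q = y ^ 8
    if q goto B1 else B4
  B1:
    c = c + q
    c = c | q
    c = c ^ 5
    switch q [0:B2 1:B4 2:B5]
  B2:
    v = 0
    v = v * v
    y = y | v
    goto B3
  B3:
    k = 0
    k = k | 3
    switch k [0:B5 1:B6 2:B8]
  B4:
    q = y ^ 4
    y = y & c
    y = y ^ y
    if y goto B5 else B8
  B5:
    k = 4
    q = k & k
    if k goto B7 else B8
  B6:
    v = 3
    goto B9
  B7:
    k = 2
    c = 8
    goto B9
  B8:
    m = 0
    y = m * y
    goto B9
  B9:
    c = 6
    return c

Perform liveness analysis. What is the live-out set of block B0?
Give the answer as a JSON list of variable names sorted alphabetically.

def/use:
  B0: def={c,q,y} ue=∅
  B1: def={c} ue={c,q}
  B2: def={v,y} ue={y}
  B3: def={k} ue=∅
  B4: def={q,y} ue={c,y}
  B5: def={k,q} ue=∅
  B6: def={v} ue=∅
  B7: def={c,k} ue=∅
  B8: def={m,y} ue={y}
  B9: def={c} ue=∅

Liveness:
  B0 li=∅ lo={c,q,y}
  B1 li={c,q,y} lo={c,y}
  B2 li={y} lo={y}
  B3 li={y} lo={y}
  B4 li={c,y} lo={y}
  B5 li={y} lo={y}
  B6 li=∅ lo=∅
  B7 li=∅ lo=∅
  B8 li={y} lo=∅
  B9 li=∅ lo=∅

live-out(B0) = ["c", "q", "y"]

Answer: ["c", "q", "y"]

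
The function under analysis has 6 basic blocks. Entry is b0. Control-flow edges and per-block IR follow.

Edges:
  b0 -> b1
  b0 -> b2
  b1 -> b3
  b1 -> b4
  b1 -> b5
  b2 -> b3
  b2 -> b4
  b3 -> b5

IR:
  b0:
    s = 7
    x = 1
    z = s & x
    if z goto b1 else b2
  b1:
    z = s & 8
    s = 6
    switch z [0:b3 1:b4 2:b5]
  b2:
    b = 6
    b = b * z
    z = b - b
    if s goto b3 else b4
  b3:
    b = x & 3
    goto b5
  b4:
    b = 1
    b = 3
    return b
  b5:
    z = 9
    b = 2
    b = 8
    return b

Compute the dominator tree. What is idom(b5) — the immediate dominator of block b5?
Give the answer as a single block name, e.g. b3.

idom tree: b1←b0 b2←b0 b3←b0 b4←b0 b5←b0
Join-block Dom:
  b3: preds {b1,b2}: {b0,b1} ∩ {b0,b2} = {b0}; idom=b0
  b4: preds {b1,b2}: {b0,b1} ∩ {b0,b2} = {b0}; idom=b0
  b5: preds {b1,b3}: {b0,b1} ∩ {b0,b3} = {b0}; idom=b0

idom(b5) = b0

Answer: b0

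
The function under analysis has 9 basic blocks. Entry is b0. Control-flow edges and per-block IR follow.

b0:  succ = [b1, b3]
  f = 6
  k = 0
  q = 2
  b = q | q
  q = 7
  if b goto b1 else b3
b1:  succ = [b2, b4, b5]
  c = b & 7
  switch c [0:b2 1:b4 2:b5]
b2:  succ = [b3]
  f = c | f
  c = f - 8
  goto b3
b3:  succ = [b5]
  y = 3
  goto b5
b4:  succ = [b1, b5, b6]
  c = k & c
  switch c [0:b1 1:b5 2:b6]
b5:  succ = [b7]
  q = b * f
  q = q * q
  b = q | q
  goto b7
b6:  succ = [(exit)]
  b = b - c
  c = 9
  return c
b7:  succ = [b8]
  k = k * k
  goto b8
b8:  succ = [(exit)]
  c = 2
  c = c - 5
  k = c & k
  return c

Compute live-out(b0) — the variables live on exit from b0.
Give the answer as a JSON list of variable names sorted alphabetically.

def/use:
  b0 def {b,f,k,q} use ∅
  b1 def {c} use {b}
  b2 def {c,f} use {c,f}
  b3 def {y} use ∅
  b4 def {c} use {c,k}
  b5 def {b,q} use {b,f}
  b6 def {b,c} use {b,c}
  b7 def {k} use {k}
  b8 def {c,k} use {k}

Live sets:
  b0: in=∅ out={b,f,k}
  b1: in={b,f,k} out={b,c,f,k}
  b2: in={b,c,f,k} out={b,f,k}
  b3: in={b,f,k} out={b,f,k}
  b4: in={b,c,f,k} out={b,c,f,k}
  b5: in={b,f,k} out={k}
  b6: in={b,c} out=∅
  b7: in={k} out={k}
  b8: in={k} out=∅

live-out(b0) = ["b", "f", "k"]

Answer: ["b", "f", "k"]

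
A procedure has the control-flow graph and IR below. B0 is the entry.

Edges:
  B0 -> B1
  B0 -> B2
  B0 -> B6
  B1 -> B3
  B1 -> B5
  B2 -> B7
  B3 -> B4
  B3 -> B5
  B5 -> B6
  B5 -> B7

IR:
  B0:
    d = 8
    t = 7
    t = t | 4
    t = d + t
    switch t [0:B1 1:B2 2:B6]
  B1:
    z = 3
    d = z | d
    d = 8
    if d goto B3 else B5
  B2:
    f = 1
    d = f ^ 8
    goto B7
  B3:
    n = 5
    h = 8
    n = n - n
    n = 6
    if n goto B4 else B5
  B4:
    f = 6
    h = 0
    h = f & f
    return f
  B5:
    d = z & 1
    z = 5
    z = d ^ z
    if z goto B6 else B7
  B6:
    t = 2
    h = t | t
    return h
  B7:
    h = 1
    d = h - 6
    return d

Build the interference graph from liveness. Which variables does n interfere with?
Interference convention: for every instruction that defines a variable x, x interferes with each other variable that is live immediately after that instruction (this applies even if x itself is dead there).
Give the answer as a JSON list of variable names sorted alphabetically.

Answer: ["h", "z"]

Analysis:
Block summaries:
  B0: {d,t} / ∅
  B1: {d,z} / {d}
  B2: {d,f} / ∅
  B3: {h,n} / ∅
  B4: {f,h} / ∅
  B5: {d,z} / {z}
  B6: {h,t} / ∅
  B7: {d,h} / ∅

Live sets:
  B0: in=∅ out={d}
  B1: in={d} out={z}
  B2: in=∅ out=∅
  B3: in={z} out={z}
  B4: in=∅ out=∅
  B5: in={z} out=∅
  B6: in=∅ out=∅
  B7: in=∅ out=∅

Interfere edges:
  d — {t,z}
  f — {h}
  h — {f,n,z}
  n — {h,z}
  t — {d}
  z — {d,h,n}

N(n) = ["h", "z"]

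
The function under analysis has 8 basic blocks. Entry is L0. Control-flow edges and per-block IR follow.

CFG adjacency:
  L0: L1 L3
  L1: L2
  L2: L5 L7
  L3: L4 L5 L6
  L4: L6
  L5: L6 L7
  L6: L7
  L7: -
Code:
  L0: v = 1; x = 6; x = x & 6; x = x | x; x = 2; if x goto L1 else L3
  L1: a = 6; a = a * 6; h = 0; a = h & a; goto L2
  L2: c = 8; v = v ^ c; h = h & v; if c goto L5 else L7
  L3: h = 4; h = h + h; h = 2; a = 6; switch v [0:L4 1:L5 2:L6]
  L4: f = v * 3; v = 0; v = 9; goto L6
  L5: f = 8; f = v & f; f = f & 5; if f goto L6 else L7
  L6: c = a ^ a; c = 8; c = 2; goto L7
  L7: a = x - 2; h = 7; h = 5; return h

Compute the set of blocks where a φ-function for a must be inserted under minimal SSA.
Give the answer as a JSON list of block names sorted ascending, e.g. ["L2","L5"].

idom tree: L1←L0 L2←L1 L3←L0 L4←L3 L5←L0 L6←L0 L7←L0
Dom∩ at merges:
  L5: preds {L2,L3}: {L0,L1,L2} ∩ {L0,L3} = {L0}; idom=L0
  L6: preds {L3,L4,L5}: {L0,L3} ∩ {L0,L3,L4} ∩ {L0,L5} = {L0}; idom=L0
  L7: preds {L2,L5,L6}: {L0,L1,L2} ∩ {L0,L5} ∩ {L0,L6} = {L0}; idom=L0

DF derivation:
  join L5 pred L2: L2→L1 stop@L0
  join L5 pred L3: L3 stop@L0
  join L6 pred L3: L3 stop@L0
  join L6 pred L4: L4→L3 stop@L0
  join L6 pred L5: L5 stop@L0
  join L7 pred L2: L2→L1 stop@L0
  join L7 pred L5: L5 stop@L0
  join L7 pred L6: L6 stop@L0
  L0 → ∅
  L1 → {L5,L7}
  L2 → {L5,L7}
  L3 → {L5,L6}
  L4 → {L6}
  L5 → {L6,L7}
  L6 → {L7}
  L7 → ∅

φ for a: defs {L1,L3,L7}
  DF⁺ = {L5,L6,L7}

Answer: ["L5", "L6", "L7"]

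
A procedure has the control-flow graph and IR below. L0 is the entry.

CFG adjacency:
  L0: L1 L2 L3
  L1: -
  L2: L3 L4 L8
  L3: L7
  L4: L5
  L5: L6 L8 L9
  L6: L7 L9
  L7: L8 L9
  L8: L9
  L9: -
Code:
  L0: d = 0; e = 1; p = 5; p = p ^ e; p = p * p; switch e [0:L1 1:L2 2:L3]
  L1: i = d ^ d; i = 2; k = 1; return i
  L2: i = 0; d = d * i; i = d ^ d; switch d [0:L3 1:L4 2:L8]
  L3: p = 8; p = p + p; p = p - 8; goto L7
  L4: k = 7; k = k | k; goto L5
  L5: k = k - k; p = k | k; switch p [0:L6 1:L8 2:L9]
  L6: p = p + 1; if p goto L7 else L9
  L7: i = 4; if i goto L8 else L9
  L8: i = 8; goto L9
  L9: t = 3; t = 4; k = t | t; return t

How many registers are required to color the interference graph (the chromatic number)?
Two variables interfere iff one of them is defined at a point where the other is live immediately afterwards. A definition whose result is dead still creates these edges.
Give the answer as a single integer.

Answer: 3

Analysis:
Per-block:
  L0: def={d,e,p} ue=∅
  L1: def={i,k} ue={d}
  L2: def={d,i} ue={d}
  L3: def={p} ue=∅
  L4: def={k} ue=∅
  L5: def={k,p} ue={k}
  L6: def={p} ue={p}
  L7: def={i} ue=∅
  L8: def={i} ue=∅
  L9: def={k,t} ue=∅

Liveness:
  L0 li=∅ lo={d}
  L1 li={d} lo=∅
  L2 li={d} lo=∅
  L3 li=∅ lo=∅
  L4 li=∅ lo={k}
  L5 li={k} lo={p}
  L6 li={p} lo=∅
  L7 li=∅ lo=∅
  L8 li=∅ lo=∅
  L9 li=∅ lo=∅

Conflict graph:
  d↔{e,i,p}
  e↔{d,p}
  i↔{d,k}
  k↔{i,t}
  p↔{d,e}
  t↔{k}

Colouring:
  {d,e,p} pairwise interfere (3-clique) ⇒ χ ≥ 3
  3-colouring: R0={d,k}  R1={e,i,t}  R2={p}
  χ = 3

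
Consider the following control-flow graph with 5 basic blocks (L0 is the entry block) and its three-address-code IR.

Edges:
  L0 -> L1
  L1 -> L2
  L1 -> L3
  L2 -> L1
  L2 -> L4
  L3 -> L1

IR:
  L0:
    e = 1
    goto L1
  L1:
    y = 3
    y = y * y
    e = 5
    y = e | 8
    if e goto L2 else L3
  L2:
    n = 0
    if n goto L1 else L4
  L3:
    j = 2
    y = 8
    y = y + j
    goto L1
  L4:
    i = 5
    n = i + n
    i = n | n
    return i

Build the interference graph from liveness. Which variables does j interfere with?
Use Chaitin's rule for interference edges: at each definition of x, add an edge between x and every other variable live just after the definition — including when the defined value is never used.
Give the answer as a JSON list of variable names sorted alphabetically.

Answer: ["y"]

Working:
Block summaries:
  L0: def={e} ue=∅
  L1: def={e,y} ue=∅
  L2: def={n} ue=∅
  L3: def={j,y} ue=∅
  L4: def={i,n} ue={n}

Liveness:
  L0: in=∅ out=∅
  L1: in=∅ out=∅
  L2: in=∅ out={n}
  L3: in=∅ out=∅
  L4: in={n} out=∅

Conflict graph:
  e: {y}
  i: {n}
  j: {y}
  n: {i}
  y: {e,j}

N(j) = ["y"]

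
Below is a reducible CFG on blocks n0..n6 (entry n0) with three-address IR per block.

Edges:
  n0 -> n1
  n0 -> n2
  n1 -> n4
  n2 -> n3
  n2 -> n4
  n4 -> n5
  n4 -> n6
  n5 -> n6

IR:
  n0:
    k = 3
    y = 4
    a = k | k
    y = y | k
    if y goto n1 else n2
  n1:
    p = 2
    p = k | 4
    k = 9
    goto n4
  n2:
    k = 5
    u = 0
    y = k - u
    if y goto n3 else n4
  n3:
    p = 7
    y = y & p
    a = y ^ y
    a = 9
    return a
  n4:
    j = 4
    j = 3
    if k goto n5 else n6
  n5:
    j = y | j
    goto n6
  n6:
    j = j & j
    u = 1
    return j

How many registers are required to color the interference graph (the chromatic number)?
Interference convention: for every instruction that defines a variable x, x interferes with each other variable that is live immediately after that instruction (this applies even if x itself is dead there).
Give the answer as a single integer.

Answer: 3

Analysis:
Block summaries:
  n0: def={a,k,y} ue=∅
  n1: def={k,p} ue={k}
  n2: def={k,u,y} ue=∅
  n3: def={a,p,y} ue={y}
  n4: def={j} ue={k}
  n5: def={j} ue={j,y}
  n6: def={j,u} ue={j}

Backward fixpoint:
  live n0: ∅→{k,y}
  live n1: {k,y}→{k,y}
  live n2: ∅→{k,y}
  live n3: {y}→∅
  live n4: {k,y}→{j,y}
  live n5: {j,y}→{j}
  live n6: {j}→∅

Interference:
  a↔{k,y}
  j↔{k,u,y}
  k↔{a,j,p,u,y}
  p↔{k,y}
  u↔{j,k}
  y↔{a,j,k,p}

Chromatic number:
  clique {a,k,y} ⇒ need ≥ 3
  3-colouring: r0={k}  r1={u,y}  r2={a,j,p}
  χ = 3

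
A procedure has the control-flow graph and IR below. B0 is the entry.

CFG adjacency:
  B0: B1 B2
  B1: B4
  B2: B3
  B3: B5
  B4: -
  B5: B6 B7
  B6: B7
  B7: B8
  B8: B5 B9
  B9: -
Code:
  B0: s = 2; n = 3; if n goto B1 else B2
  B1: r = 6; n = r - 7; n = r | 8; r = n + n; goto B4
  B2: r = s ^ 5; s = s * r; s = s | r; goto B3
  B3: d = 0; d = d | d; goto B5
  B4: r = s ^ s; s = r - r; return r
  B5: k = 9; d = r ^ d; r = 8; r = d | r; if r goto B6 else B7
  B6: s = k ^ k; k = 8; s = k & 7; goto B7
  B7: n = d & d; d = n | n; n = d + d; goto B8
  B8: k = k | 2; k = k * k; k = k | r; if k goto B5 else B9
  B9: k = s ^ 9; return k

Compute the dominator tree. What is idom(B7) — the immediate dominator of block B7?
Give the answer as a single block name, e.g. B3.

idom tree: B1←B0 B2←B0 B3←B2 B4←B1 B5←B3 B6←B5 B7←B5 B8←B7 B9←B8
Dom at joins:
  B5: preds {B3,B8}: {B0,B2,B3} ∩ {B0,B2,B3,B5,B7,B8} = {B0,B2,B3}; idom=B3
  B7: preds {B5,B6}: {B0,B2,B3,B5} ∩ {B0,B2,B3,B5,B6} = {B0,B2,B3,B5}; idom=B5

idom(B7) = B5

Answer: B5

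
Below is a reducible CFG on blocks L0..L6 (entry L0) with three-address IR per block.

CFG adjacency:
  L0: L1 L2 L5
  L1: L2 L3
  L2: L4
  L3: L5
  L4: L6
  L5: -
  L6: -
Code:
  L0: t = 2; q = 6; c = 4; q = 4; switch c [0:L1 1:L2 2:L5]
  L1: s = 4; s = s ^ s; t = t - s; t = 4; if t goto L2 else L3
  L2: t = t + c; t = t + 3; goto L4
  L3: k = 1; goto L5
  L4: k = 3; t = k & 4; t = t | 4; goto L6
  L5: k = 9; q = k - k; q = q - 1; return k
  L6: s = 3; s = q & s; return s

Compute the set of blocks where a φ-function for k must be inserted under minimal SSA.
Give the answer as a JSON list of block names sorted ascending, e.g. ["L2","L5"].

Answer: ["L5"]

Analysis:
idom tree: L1←L0 L2←L0 L3←L1 L4←L2 L5←L0 L6←L4
Join-block Dom:
  L2: preds {L0,L1}: {L0} ∩ {L0,L1} = {L0}; idom=L0
  L5: preds {L0,L3}: {L0} ∩ {L0,L1,L3} = {L0}; idom=L0

DF walk-up:
  join L2 pred L0: · stop@L0
  join L2 pred L1: L1 stop@L0
  join L5 pred L0: · stop@L0
  join L5 pred L3: L3→L1 stop@L0
  L0: DF=∅
  L1: DF={L2,L5}
  L2: DF=∅
  L3: DF={L5}
  L4: DF=∅
  L5: DF=∅
  L6: DF=∅

φ for k: defs {L3,L4,L5}
  DF⁺ = {L5}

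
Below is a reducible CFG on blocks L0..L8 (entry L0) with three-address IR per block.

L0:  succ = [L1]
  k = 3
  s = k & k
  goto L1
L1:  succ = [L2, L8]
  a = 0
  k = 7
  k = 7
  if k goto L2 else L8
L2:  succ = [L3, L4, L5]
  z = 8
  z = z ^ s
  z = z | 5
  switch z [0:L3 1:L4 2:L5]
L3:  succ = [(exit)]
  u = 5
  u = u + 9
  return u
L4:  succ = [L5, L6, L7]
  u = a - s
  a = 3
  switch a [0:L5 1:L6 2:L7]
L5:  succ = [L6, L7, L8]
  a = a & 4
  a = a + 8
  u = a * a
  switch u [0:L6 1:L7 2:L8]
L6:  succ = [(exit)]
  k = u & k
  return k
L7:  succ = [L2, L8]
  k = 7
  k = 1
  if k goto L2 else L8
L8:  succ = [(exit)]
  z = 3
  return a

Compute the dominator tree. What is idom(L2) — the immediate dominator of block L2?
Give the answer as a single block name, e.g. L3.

idom tree: L1←L0 L2←L1 L3←L2 L4←L2 L5←L2 L6←L2 L7←L2 L8←L1
Join-block Dom:
  L2: preds {L1,L7}: {L0,L1} ∩ {L0,L1,L2,L7} = {L0,L1}; idom=L1
  L5: preds {L2,L4}: {L0,L1,L2} ∩ {L0,L1,L2,L4} = {L0,L1,L2}; idom=L2
  L6: preds {L4,L5}: {L0,L1,L2,L4} ∩ {L0,L1,L2,L5} = {L0,L1,L2}; idom=L2
  L7: preds {L4,L5}: {L0,L1,L2,L4} ∩ {L0,L1,L2,L5} = {L0,L1,L2}; idom=L2
  L8: preds {L1,L5,L7}: {L0,L1} ∩ {L0,L1,L2,L5} ∩ {L0,L1,L2,L7} = {L0,L1}; idom=L1

idom(L2) = L1

Answer: L1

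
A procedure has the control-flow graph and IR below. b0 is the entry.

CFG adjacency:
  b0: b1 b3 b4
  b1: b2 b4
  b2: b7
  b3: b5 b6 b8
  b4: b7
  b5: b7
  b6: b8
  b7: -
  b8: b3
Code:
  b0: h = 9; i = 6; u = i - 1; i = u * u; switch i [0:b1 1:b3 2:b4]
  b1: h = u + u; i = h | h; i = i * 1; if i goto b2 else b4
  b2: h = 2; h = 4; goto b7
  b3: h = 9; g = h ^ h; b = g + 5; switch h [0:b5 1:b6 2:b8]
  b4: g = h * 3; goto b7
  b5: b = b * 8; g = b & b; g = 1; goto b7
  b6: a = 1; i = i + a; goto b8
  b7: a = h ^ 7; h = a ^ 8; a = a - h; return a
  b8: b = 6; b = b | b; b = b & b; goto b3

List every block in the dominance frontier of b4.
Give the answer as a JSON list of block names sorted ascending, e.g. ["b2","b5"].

idom tree: b1←b0 b2←b1 b3←b0 b4←b0 b5←b3 b6←b3 b7←b0 b8←b3
Dom∩ at merges:
  b3: preds {b0,b8}: {b0} ∩ {b0,b3,b8} = {b0}; idom=b0
  b4: preds {b0,b1}: {b0} ∩ {b0,b1} = {b0}; idom=b0
  b7: preds {b2,b4,b5}: {b0,b1,b2} ∩ {b0,b4} ∩ {b0,b3,b5} = {b0}; idom=b0
  b8: preds {b3,b6}: {b0,b3} ∩ {b0,b3,b6} = {b0,b3}; idom=b3

DF walk-up:
  b3←b0: walk · to b0
  b3←b8: walk b8→b3 to b0
  b4←b0: walk · to b0
  b4←b1: walk b1 to b0
  b7←b2: walk b2→b1 to b0
  b7←b4: walk b4 to b0
  b7←b5: walk b5→b3 to b0
  b8←b3: walk · to b3
  b8←b6: walk b6 to b3
  b0: DF=∅
  b1: DF={b4,b7}
  b2: DF={b7}
  b3: DF={b3,b7}
  b4: DF={b7}
  b5: DF={b7}
  b6: DF={b8}
  b7: DF=∅
  b8: DF={b3}

DF(b4) = ["b7"]

Answer: ["b7"]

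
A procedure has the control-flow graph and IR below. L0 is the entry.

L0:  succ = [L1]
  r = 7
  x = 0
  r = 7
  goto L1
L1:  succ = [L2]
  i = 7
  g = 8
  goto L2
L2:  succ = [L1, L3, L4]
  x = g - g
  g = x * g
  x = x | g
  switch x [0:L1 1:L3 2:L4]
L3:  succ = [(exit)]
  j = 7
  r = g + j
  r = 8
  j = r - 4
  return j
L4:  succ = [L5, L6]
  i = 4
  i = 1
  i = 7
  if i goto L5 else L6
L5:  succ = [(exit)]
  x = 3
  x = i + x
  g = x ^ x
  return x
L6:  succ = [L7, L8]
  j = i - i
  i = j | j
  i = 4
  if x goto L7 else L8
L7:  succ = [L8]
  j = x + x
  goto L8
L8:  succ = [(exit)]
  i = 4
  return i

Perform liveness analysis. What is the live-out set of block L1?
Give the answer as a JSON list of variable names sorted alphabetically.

Block summaries:
  L0 def {r,x} use ∅
  L1 def {g,i} use ∅
  L2 def {g,x} use {g}
  L3 def {j,r} use {g}
  L4 def {i} use ∅
  L5 def {g,x} use {i}
  L6 def {i,j} use {i,x}
  L7 def {j} use {x}
  L8 def {i} use ∅

Live sets:
  L0 li=∅ lo=∅
  L1 li=∅ lo={g}
  L2 li={g} lo={g,x}
  L3 li={g} lo=∅
  L4 li={x} lo={i,x}
  L5 li={i} lo=∅
  L6 li={i,x} lo={x}
  L7 li={x} lo=∅
  L8 li=∅ lo=∅

live-out(L1) = ["g"]

Answer: ["g"]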